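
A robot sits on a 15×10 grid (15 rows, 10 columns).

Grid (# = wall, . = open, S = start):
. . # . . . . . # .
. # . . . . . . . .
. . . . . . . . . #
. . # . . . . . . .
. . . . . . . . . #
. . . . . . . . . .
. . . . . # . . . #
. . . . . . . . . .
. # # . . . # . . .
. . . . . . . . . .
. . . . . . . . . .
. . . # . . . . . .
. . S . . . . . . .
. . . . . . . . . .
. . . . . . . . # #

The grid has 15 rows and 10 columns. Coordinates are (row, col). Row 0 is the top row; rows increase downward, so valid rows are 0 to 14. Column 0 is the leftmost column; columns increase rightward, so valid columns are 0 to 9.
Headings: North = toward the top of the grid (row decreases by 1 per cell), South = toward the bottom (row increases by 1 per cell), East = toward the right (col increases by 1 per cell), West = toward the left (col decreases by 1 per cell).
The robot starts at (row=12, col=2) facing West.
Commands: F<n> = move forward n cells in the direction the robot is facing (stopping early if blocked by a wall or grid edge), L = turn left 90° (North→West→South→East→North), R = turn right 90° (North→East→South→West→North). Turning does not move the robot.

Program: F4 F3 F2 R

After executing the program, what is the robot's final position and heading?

Answer: Final position: (row=12, col=0), facing North

Derivation:
Start: (row=12, col=2), facing West
  F4: move forward 2/4 (blocked), now at (row=12, col=0)
  F3: move forward 0/3 (blocked), now at (row=12, col=0)
  F2: move forward 0/2 (blocked), now at (row=12, col=0)
  R: turn right, now facing North
Final: (row=12, col=0), facing North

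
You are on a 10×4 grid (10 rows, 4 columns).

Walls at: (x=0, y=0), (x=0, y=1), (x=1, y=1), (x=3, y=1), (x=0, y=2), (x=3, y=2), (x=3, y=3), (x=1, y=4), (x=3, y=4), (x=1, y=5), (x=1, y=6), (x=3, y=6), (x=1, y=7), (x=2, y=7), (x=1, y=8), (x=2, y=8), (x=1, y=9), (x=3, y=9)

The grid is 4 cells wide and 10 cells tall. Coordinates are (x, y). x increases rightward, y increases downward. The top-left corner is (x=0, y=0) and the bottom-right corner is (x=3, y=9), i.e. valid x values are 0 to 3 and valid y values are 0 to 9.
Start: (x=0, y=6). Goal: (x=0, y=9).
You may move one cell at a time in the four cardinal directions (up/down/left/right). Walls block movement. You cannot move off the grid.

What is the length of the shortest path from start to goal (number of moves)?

Answer: Shortest path length: 3

Derivation:
BFS from (x=0, y=6) until reaching (x=0, y=9):
  Distance 0: (x=0, y=6)
  Distance 1: (x=0, y=5), (x=0, y=7)
  Distance 2: (x=0, y=4), (x=0, y=8)
  Distance 3: (x=0, y=3), (x=0, y=9)  <- goal reached here
One shortest path (3 moves): (x=0, y=6) -> (x=0, y=7) -> (x=0, y=8) -> (x=0, y=9)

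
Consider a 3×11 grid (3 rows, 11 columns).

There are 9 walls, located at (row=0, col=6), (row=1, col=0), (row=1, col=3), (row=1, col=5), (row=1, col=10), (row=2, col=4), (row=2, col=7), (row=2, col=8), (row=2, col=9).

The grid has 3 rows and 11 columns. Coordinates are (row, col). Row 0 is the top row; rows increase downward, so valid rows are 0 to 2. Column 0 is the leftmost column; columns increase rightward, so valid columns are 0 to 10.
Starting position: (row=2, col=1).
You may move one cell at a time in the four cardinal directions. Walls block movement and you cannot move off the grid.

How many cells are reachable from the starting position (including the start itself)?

BFS flood-fill from (row=2, col=1):
  Distance 0: (row=2, col=1)
  Distance 1: (row=1, col=1), (row=2, col=0), (row=2, col=2)
  Distance 2: (row=0, col=1), (row=1, col=2), (row=2, col=3)
  Distance 3: (row=0, col=0), (row=0, col=2)
  Distance 4: (row=0, col=3)
  Distance 5: (row=0, col=4)
  Distance 6: (row=0, col=5), (row=1, col=4)
Total reachable: 13 (grid has 24 open cells total)

Answer: Reachable cells: 13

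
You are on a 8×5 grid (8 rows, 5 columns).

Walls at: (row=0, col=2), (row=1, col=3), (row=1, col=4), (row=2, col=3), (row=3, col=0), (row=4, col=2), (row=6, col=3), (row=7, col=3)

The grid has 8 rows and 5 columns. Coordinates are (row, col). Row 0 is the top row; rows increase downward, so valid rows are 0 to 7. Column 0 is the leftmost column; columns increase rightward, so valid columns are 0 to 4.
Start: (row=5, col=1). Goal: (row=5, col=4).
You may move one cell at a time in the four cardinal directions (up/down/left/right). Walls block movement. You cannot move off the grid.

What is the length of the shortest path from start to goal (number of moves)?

BFS from (row=5, col=1) until reaching (row=5, col=4):
  Distance 0: (row=5, col=1)
  Distance 1: (row=4, col=1), (row=5, col=0), (row=5, col=2), (row=6, col=1)
  Distance 2: (row=3, col=1), (row=4, col=0), (row=5, col=3), (row=6, col=0), (row=6, col=2), (row=7, col=1)
  Distance 3: (row=2, col=1), (row=3, col=2), (row=4, col=3), (row=5, col=4), (row=7, col=0), (row=7, col=2)  <- goal reached here
One shortest path (3 moves): (row=5, col=1) -> (row=5, col=2) -> (row=5, col=3) -> (row=5, col=4)

Answer: Shortest path length: 3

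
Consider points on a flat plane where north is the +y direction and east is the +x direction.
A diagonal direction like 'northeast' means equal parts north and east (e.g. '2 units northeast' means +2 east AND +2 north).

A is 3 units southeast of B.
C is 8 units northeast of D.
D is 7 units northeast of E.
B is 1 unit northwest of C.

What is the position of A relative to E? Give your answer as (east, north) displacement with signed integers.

Place E at the origin (east=0, north=0).
  D is 7 units northeast of E: delta (east=+7, north=+7); D at (east=7, north=7).
  C is 8 units northeast of D: delta (east=+8, north=+8); C at (east=15, north=15).
  B is 1 unit northwest of C: delta (east=-1, north=+1); B at (east=14, north=16).
  A is 3 units southeast of B: delta (east=+3, north=-3); A at (east=17, north=13).
Therefore A relative to E: (east=17, north=13).

Answer: A is at (east=17, north=13) relative to E.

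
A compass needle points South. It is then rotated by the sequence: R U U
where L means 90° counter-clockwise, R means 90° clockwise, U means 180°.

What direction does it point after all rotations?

Start: South
  R (right (90° clockwise)) -> West
  U (U-turn (180°)) -> East
  U (U-turn (180°)) -> West
Final: West

Answer: Final heading: West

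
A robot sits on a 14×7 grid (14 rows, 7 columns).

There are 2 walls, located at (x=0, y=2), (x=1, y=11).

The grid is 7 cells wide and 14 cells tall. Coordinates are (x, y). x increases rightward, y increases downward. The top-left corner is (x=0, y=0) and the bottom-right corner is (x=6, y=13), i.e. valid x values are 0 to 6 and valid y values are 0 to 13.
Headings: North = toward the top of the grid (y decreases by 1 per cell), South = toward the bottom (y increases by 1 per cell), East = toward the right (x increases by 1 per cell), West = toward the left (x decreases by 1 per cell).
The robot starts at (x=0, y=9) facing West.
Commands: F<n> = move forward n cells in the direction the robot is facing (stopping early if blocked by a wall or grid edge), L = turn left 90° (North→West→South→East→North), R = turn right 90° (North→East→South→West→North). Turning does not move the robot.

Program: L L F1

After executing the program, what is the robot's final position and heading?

Answer: Final position: (x=1, y=9), facing East

Derivation:
Start: (x=0, y=9), facing West
  L: turn left, now facing South
  L: turn left, now facing East
  F1: move forward 1, now at (x=1, y=9)
Final: (x=1, y=9), facing East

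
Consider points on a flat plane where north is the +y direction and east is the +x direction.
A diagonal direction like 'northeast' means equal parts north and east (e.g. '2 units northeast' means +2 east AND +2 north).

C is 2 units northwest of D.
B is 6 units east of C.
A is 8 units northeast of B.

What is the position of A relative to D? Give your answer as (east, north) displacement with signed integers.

Place D at the origin (east=0, north=0).
  C is 2 units northwest of D: delta (east=-2, north=+2); C at (east=-2, north=2).
  B is 6 units east of C: delta (east=+6, north=+0); B at (east=4, north=2).
  A is 8 units northeast of B: delta (east=+8, north=+8); A at (east=12, north=10).
Therefore A relative to D: (east=12, north=10).

Answer: A is at (east=12, north=10) relative to D.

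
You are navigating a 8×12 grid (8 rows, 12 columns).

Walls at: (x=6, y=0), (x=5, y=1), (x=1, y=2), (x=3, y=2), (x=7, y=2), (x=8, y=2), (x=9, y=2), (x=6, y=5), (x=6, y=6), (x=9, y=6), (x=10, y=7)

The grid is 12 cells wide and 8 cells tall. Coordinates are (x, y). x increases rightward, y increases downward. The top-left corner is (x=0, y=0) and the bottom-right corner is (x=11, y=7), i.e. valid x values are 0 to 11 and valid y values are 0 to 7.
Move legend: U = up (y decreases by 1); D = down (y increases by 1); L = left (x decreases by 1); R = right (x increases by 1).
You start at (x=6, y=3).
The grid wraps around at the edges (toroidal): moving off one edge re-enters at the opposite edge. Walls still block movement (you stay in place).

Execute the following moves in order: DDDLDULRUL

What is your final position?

Start: (x=6, y=3)
  D (down): (x=6, y=3) -> (x=6, y=4)
  D (down): blocked, stay at (x=6, y=4)
  D (down): blocked, stay at (x=6, y=4)
  L (left): (x=6, y=4) -> (x=5, y=4)
  D (down): (x=5, y=4) -> (x=5, y=5)
  U (up): (x=5, y=5) -> (x=5, y=4)
  L (left): (x=5, y=4) -> (x=4, y=4)
  R (right): (x=4, y=4) -> (x=5, y=4)
  U (up): (x=5, y=4) -> (x=5, y=3)
  L (left): (x=5, y=3) -> (x=4, y=3)
Final: (x=4, y=3)

Answer: Final position: (x=4, y=3)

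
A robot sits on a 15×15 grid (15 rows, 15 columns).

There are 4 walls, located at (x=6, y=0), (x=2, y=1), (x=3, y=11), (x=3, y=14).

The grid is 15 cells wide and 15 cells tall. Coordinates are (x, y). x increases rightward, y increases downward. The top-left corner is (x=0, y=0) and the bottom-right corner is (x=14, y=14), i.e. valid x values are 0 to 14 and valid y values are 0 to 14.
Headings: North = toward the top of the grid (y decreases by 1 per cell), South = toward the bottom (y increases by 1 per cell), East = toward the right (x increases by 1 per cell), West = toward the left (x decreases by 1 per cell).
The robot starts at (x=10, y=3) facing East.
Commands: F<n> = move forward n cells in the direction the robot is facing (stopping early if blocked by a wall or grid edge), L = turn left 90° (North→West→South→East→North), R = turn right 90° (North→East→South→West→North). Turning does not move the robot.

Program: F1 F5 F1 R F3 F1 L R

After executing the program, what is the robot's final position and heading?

Answer: Final position: (x=14, y=7), facing South

Derivation:
Start: (x=10, y=3), facing East
  F1: move forward 1, now at (x=11, y=3)
  F5: move forward 3/5 (blocked), now at (x=14, y=3)
  F1: move forward 0/1 (blocked), now at (x=14, y=3)
  R: turn right, now facing South
  F3: move forward 3, now at (x=14, y=6)
  F1: move forward 1, now at (x=14, y=7)
  L: turn left, now facing East
  R: turn right, now facing South
Final: (x=14, y=7), facing South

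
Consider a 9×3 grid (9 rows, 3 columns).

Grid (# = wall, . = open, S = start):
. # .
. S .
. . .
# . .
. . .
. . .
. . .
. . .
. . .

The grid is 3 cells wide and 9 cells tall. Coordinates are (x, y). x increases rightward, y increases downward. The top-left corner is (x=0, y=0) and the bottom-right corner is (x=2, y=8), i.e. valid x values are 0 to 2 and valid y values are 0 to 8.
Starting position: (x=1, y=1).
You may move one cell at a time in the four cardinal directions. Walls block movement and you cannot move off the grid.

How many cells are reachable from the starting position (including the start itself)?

Answer: Reachable cells: 25

Derivation:
BFS flood-fill from (x=1, y=1):
  Distance 0: (x=1, y=1)
  Distance 1: (x=0, y=1), (x=2, y=1), (x=1, y=2)
  Distance 2: (x=0, y=0), (x=2, y=0), (x=0, y=2), (x=2, y=2), (x=1, y=3)
  Distance 3: (x=2, y=3), (x=1, y=4)
  Distance 4: (x=0, y=4), (x=2, y=4), (x=1, y=5)
  Distance 5: (x=0, y=5), (x=2, y=5), (x=1, y=6)
  Distance 6: (x=0, y=6), (x=2, y=6), (x=1, y=7)
  Distance 7: (x=0, y=7), (x=2, y=7), (x=1, y=8)
  Distance 8: (x=0, y=8), (x=2, y=8)
Total reachable: 25 (grid has 25 open cells total)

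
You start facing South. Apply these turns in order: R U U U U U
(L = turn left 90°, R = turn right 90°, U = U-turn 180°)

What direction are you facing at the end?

Start: South
  R (right (90° clockwise)) -> West
  U (U-turn (180°)) -> East
  U (U-turn (180°)) -> West
  U (U-turn (180°)) -> East
  U (U-turn (180°)) -> West
  U (U-turn (180°)) -> East
Final: East

Answer: Final heading: East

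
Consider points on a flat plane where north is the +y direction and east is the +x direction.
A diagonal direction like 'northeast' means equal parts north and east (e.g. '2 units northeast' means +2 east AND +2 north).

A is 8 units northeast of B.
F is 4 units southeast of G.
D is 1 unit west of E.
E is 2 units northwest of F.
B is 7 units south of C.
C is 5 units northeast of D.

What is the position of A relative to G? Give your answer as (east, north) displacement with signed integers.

Answer: A is at (east=14, north=4) relative to G.

Derivation:
Place G at the origin (east=0, north=0).
  F is 4 units southeast of G: delta (east=+4, north=-4); F at (east=4, north=-4).
  E is 2 units northwest of F: delta (east=-2, north=+2); E at (east=2, north=-2).
  D is 1 unit west of E: delta (east=-1, north=+0); D at (east=1, north=-2).
  C is 5 units northeast of D: delta (east=+5, north=+5); C at (east=6, north=3).
  B is 7 units south of C: delta (east=+0, north=-7); B at (east=6, north=-4).
  A is 8 units northeast of B: delta (east=+8, north=+8); A at (east=14, north=4).
Therefore A relative to G: (east=14, north=4).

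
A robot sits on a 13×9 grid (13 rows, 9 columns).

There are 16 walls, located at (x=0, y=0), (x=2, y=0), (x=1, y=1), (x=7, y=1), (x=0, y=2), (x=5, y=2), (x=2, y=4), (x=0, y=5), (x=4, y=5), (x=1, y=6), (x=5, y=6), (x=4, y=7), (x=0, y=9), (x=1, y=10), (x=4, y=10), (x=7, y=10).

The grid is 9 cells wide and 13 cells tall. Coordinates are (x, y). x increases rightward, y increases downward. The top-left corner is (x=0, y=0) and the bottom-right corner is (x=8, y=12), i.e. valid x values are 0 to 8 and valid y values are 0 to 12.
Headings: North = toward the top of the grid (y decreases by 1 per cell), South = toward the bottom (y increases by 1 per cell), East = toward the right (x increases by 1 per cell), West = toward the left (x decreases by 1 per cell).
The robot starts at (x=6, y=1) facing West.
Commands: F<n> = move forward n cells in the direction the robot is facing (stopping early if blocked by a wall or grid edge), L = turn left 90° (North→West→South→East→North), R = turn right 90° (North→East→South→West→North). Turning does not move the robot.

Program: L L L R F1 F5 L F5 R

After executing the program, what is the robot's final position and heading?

Answer: Final position: (x=6, y=0), facing East

Derivation:
Start: (x=6, y=1), facing West
  L: turn left, now facing South
  L: turn left, now facing East
  L: turn left, now facing North
  R: turn right, now facing East
  F1: move forward 0/1 (blocked), now at (x=6, y=1)
  F5: move forward 0/5 (blocked), now at (x=6, y=1)
  L: turn left, now facing North
  F5: move forward 1/5 (blocked), now at (x=6, y=0)
  R: turn right, now facing East
Final: (x=6, y=0), facing East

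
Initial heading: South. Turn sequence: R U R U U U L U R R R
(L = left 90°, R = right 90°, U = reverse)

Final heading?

Start: South
  R (right (90° clockwise)) -> West
  U (U-turn (180°)) -> East
  R (right (90° clockwise)) -> South
  U (U-turn (180°)) -> North
  U (U-turn (180°)) -> South
  U (U-turn (180°)) -> North
  L (left (90° counter-clockwise)) -> West
  U (U-turn (180°)) -> East
  R (right (90° clockwise)) -> South
  R (right (90° clockwise)) -> West
  R (right (90° clockwise)) -> North
Final: North

Answer: Final heading: North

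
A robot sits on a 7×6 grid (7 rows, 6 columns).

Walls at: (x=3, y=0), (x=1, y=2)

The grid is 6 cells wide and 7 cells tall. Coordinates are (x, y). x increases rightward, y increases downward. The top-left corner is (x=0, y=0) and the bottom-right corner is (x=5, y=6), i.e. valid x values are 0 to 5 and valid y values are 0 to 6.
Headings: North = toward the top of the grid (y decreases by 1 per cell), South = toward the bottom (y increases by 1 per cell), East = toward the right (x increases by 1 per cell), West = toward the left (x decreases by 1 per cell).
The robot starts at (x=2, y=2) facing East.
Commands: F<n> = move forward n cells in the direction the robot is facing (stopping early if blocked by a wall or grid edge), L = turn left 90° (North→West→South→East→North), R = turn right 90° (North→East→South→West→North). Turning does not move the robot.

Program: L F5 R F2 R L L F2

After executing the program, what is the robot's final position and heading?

Start: (x=2, y=2), facing East
  L: turn left, now facing North
  F5: move forward 2/5 (blocked), now at (x=2, y=0)
  R: turn right, now facing East
  F2: move forward 0/2 (blocked), now at (x=2, y=0)
  R: turn right, now facing South
  L: turn left, now facing East
  L: turn left, now facing North
  F2: move forward 0/2 (blocked), now at (x=2, y=0)
Final: (x=2, y=0), facing North

Answer: Final position: (x=2, y=0), facing North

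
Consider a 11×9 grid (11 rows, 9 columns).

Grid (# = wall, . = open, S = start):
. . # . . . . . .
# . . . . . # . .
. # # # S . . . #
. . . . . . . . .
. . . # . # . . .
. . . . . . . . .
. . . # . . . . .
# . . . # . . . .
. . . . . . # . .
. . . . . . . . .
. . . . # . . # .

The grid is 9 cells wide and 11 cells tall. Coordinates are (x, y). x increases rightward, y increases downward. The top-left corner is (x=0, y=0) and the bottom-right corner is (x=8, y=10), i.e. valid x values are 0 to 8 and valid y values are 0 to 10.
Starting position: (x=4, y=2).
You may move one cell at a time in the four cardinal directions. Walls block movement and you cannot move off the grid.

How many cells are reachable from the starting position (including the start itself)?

BFS flood-fill from (x=4, y=2):
  Distance 0: (x=4, y=2)
  Distance 1: (x=4, y=1), (x=5, y=2), (x=4, y=3)
  Distance 2: (x=4, y=0), (x=3, y=1), (x=5, y=1), (x=6, y=2), (x=3, y=3), (x=5, y=3), (x=4, y=4)
  Distance 3: (x=3, y=0), (x=5, y=0), (x=2, y=1), (x=7, y=2), (x=2, y=3), (x=6, y=3), (x=4, y=5)
  Distance 4: (x=6, y=0), (x=1, y=1), (x=7, y=1), (x=1, y=3), (x=7, y=3), (x=2, y=4), (x=6, y=4), (x=3, y=5), (x=5, y=5), (x=4, y=6)
  Distance 5: (x=1, y=0), (x=7, y=0), (x=8, y=1), (x=0, y=3), (x=8, y=3), (x=1, y=4), (x=7, y=4), (x=2, y=5), (x=6, y=5), (x=5, y=6)
  Distance 6: (x=0, y=0), (x=8, y=0), (x=0, y=2), (x=0, y=4), (x=8, y=4), (x=1, y=5), (x=7, y=5), (x=2, y=6), (x=6, y=6), (x=5, y=7)
  Distance 7: (x=0, y=5), (x=8, y=5), (x=1, y=6), (x=7, y=6), (x=2, y=7), (x=6, y=7), (x=5, y=8)
  Distance 8: (x=0, y=6), (x=8, y=6), (x=1, y=7), (x=3, y=7), (x=7, y=7), (x=2, y=8), (x=4, y=8), (x=5, y=9)
  Distance 9: (x=8, y=7), (x=1, y=8), (x=3, y=8), (x=7, y=8), (x=2, y=9), (x=4, y=9), (x=6, y=9), (x=5, y=10)
  Distance 10: (x=0, y=8), (x=8, y=8), (x=1, y=9), (x=3, y=9), (x=7, y=9), (x=2, y=10), (x=6, y=10)
  Distance 11: (x=0, y=9), (x=8, y=9), (x=1, y=10), (x=3, y=10)
  Distance 12: (x=0, y=10), (x=8, y=10)
Total reachable: 84 (grid has 84 open cells total)

Answer: Reachable cells: 84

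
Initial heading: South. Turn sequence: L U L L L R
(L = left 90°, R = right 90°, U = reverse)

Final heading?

Start: South
  L (left (90° counter-clockwise)) -> East
  U (U-turn (180°)) -> West
  L (left (90° counter-clockwise)) -> South
  L (left (90° counter-clockwise)) -> East
  L (left (90° counter-clockwise)) -> North
  R (right (90° clockwise)) -> East
Final: East

Answer: Final heading: East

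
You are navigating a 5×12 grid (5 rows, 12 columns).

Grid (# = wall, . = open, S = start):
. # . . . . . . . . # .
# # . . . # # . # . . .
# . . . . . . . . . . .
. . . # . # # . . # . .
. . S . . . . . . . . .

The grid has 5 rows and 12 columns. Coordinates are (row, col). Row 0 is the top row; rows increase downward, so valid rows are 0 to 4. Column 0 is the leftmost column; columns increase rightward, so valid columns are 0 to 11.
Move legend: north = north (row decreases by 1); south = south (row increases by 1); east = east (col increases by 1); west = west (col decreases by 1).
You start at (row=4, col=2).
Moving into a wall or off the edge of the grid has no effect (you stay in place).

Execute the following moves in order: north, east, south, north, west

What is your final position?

Answer: Final position: (row=3, col=1)

Derivation:
Start: (row=4, col=2)
  north (north): (row=4, col=2) -> (row=3, col=2)
  east (east): blocked, stay at (row=3, col=2)
  south (south): (row=3, col=2) -> (row=4, col=2)
  north (north): (row=4, col=2) -> (row=3, col=2)
  west (west): (row=3, col=2) -> (row=3, col=1)
Final: (row=3, col=1)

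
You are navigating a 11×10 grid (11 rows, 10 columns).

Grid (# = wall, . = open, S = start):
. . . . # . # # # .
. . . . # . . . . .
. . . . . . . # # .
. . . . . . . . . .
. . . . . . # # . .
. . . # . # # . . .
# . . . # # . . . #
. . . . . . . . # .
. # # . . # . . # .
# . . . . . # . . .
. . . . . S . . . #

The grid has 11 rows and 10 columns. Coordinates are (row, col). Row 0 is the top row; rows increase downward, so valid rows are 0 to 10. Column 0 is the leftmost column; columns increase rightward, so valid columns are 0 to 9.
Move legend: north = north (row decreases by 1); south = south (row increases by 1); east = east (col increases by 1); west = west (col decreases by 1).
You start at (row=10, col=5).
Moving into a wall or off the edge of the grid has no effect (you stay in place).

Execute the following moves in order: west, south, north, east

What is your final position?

Start: (row=10, col=5)
  west (west): (row=10, col=5) -> (row=10, col=4)
  south (south): blocked, stay at (row=10, col=4)
  north (north): (row=10, col=4) -> (row=9, col=4)
  east (east): (row=9, col=4) -> (row=9, col=5)
Final: (row=9, col=5)

Answer: Final position: (row=9, col=5)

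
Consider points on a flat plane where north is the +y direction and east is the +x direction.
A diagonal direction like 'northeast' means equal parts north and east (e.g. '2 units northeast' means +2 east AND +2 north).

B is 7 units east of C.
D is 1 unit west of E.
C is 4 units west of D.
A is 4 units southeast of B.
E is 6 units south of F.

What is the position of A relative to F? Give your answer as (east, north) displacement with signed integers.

Place F at the origin (east=0, north=0).
  E is 6 units south of F: delta (east=+0, north=-6); E at (east=0, north=-6).
  D is 1 unit west of E: delta (east=-1, north=+0); D at (east=-1, north=-6).
  C is 4 units west of D: delta (east=-4, north=+0); C at (east=-5, north=-6).
  B is 7 units east of C: delta (east=+7, north=+0); B at (east=2, north=-6).
  A is 4 units southeast of B: delta (east=+4, north=-4); A at (east=6, north=-10).
Therefore A relative to F: (east=6, north=-10).

Answer: A is at (east=6, north=-10) relative to F.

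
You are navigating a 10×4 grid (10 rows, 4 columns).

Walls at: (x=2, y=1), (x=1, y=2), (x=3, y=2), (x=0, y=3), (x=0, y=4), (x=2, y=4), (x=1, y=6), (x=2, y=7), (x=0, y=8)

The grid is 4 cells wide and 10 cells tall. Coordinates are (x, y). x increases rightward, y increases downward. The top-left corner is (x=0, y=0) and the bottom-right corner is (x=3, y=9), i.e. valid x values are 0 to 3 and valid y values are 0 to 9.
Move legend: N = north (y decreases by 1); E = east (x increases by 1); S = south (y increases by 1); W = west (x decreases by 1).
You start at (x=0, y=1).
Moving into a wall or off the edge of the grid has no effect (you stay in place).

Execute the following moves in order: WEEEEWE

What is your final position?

Answer: Final position: (x=1, y=1)

Derivation:
Start: (x=0, y=1)
  W (west): blocked, stay at (x=0, y=1)
  E (east): (x=0, y=1) -> (x=1, y=1)
  [×3]E (east): blocked, stay at (x=1, y=1)
  W (west): (x=1, y=1) -> (x=0, y=1)
  E (east): (x=0, y=1) -> (x=1, y=1)
Final: (x=1, y=1)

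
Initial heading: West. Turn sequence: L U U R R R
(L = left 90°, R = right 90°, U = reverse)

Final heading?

Start: West
  L (left (90° counter-clockwise)) -> South
  U (U-turn (180°)) -> North
  U (U-turn (180°)) -> South
  R (right (90° clockwise)) -> West
  R (right (90° clockwise)) -> North
  R (right (90° clockwise)) -> East
Final: East

Answer: Final heading: East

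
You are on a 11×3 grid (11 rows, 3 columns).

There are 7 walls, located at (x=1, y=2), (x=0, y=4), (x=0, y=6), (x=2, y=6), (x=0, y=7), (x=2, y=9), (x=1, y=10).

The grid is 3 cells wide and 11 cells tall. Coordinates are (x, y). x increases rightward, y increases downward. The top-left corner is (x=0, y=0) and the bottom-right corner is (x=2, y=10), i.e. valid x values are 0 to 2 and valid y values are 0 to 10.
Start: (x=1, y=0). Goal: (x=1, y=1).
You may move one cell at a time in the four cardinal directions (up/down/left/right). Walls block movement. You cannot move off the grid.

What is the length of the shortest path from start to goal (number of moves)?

BFS from (x=1, y=0) until reaching (x=1, y=1):
  Distance 0: (x=1, y=0)
  Distance 1: (x=0, y=0), (x=2, y=0), (x=1, y=1)  <- goal reached here
One shortest path (1 moves): (x=1, y=0) -> (x=1, y=1)

Answer: Shortest path length: 1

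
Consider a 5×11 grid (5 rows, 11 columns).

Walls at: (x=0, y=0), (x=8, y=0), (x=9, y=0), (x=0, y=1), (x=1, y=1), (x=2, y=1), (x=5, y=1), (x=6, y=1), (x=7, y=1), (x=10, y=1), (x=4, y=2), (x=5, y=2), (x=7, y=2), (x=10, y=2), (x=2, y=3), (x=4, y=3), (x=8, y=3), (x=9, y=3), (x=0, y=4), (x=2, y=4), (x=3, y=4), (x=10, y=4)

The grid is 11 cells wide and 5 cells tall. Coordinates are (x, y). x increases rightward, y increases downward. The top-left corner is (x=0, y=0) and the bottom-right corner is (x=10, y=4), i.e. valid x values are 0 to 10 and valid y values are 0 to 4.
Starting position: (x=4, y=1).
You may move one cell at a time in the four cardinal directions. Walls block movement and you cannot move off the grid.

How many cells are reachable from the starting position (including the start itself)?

BFS flood-fill from (x=4, y=1):
  Distance 0: (x=4, y=1)
  Distance 1: (x=4, y=0), (x=3, y=1)
  Distance 2: (x=3, y=0), (x=5, y=0), (x=3, y=2)
  Distance 3: (x=2, y=0), (x=6, y=0), (x=2, y=2), (x=3, y=3)
  Distance 4: (x=1, y=0), (x=7, y=0), (x=1, y=2)
  Distance 5: (x=0, y=2), (x=1, y=3)
  Distance 6: (x=0, y=3), (x=1, y=4)
Total reachable: 17 (grid has 33 open cells total)

Answer: Reachable cells: 17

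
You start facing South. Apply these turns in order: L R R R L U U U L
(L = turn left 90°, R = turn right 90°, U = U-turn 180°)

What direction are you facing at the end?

Start: South
  L (left (90° counter-clockwise)) -> East
  R (right (90° clockwise)) -> South
  R (right (90° clockwise)) -> West
  R (right (90° clockwise)) -> North
  L (left (90° counter-clockwise)) -> West
  U (U-turn (180°)) -> East
  U (U-turn (180°)) -> West
  U (U-turn (180°)) -> East
  L (left (90° counter-clockwise)) -> North
Final: North

Answer: Final heading: North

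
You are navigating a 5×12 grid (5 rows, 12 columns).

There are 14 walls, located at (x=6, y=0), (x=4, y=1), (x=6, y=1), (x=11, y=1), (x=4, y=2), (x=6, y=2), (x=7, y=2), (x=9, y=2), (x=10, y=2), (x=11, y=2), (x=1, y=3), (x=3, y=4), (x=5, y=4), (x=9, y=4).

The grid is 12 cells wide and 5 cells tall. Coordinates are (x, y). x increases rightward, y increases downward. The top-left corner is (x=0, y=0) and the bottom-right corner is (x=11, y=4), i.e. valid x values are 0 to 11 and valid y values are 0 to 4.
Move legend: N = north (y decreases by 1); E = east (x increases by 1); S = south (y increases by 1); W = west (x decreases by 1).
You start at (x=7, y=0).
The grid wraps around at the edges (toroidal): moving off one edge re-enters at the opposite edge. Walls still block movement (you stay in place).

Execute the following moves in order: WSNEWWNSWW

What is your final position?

Start: (x=7, y=0)
  W (west): blocked, stay at (x=7, y=0)
  S (south): (x=7, y=0) -> (x=7, y=1)
  N (north): (x=7, y=1) -> (x=7, y=0)
  E (east): (x=7, y=0) -> (x=8, y=0)
  W (west): (x=8, y=0) -> (x=7, y=0)
  W (west): blocked, stay at (x=7, y=0)
  N (north): (x=7, y=0) -> (x=7, y=4)
  S (south): (x=7, y=4) -> (x=7, y=0)
  W (west): blocked, stay at (x=7, y=0)
  W (west): blocked, stay at (x=7, y=0)
Final: (x=7, y=0)

Answer: Final position: (x=7, y=0)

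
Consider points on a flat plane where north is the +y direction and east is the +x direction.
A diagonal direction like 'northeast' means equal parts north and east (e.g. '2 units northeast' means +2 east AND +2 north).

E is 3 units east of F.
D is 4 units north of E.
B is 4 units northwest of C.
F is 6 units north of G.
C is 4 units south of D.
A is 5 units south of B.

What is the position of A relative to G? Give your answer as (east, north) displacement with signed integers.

Place G at the origin (east=0, north=0).
  F is 6 units north of G: delta (east=+0, north=+6); F at (east=0, north=6).
  E is 3 units east of F: delta (east=+3, north=+0); E at (east=3, north=6).
  D is 4 units north of E: delta (east=+0, north=+4); D at (east=3, north=10).
  C is 4 units south of D: delta (east=+0, north=-4); C at (east=3, north=6).
  B is 4 units northwest of C: delta (east=-4, north=+4); B at (east=-1, north=10).
  A is 5 units south of B: delta (east=+0, north=-5); A at (east=-1, north=5).
Therefore A relative to G: (east=-1, north=5).

Answer: A is at (east=-1, north=5) relative to G.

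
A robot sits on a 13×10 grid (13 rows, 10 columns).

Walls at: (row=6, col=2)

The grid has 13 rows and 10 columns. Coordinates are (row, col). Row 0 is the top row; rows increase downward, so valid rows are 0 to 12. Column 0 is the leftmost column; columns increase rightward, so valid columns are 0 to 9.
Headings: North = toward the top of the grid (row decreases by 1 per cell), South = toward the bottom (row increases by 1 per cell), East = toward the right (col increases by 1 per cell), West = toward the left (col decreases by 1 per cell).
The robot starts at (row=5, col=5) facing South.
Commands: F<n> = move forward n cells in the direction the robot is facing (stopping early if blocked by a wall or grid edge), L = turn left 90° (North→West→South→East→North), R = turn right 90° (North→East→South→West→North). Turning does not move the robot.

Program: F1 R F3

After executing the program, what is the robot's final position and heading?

Start: (row=5, col=5), facing South
  F1: move forward 1, now at (row=6, col=5)
  R: turn right, now facing West
  F3: move forward 2/3 (blocked), now at (row=6, col=3)
Final: (row=6, col=3), facing West

Answer: Final position: (row=6, col=3), facing West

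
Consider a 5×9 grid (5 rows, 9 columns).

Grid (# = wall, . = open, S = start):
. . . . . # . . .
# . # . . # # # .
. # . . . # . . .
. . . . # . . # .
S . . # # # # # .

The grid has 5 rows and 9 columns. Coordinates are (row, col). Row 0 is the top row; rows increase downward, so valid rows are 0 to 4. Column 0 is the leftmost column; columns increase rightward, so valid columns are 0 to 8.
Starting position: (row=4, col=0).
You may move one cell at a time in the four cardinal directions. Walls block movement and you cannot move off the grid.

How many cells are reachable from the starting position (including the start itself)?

BFS flood-fill from (row=4, col=0):
  Distance 0: (row=4, col=0)
  Distance 1: (row=3, col=0), (row=4, col=1)
  Distance 2: (row=2, col=0), (row=3, col=1), (row=4, col=2)
  Distance 3: (row=3, col=2)
  Distance 4: (row=2, col=2), (row=3, col=3)
  Distance 5: (row=2, col=3)
  Distance 6: (row=1, col=3), (row=2, col=4)
  Distance 7: (row=0, col=3), (row=1, col=4)
  Distance 8: (row=0, col=2), (row=0, col=4)
  Distance 9: (row=0, col=1)
  Distance 10: (row=0, col=0), (row=1, col=1)
Total reachable: 19 (grid has 30 open cells total)

Answer: Reachable cells: 19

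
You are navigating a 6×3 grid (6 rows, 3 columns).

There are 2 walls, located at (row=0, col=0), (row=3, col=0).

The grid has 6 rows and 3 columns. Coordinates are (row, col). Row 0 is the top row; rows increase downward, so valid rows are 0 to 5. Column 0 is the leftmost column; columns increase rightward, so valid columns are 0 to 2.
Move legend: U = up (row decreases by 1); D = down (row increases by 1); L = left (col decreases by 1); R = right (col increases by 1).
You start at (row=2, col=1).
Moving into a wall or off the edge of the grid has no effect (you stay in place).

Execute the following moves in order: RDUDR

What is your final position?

Start: (row=2, col=1)
  R (right): (row=2, col=1) -> (row=2, col=2)
  D (down): (row=2, col=2) -> (row=3, col=2)
  U (up): (row=3, col=2) -> (row=2, col=2)
  D (down): (row=2, col=2) -> (row=3, col=2)
  R (right): blocked, stay at (row=3, col=2)
Final: (row=3, col=2)

Answer: Final position: (row=3, col=2)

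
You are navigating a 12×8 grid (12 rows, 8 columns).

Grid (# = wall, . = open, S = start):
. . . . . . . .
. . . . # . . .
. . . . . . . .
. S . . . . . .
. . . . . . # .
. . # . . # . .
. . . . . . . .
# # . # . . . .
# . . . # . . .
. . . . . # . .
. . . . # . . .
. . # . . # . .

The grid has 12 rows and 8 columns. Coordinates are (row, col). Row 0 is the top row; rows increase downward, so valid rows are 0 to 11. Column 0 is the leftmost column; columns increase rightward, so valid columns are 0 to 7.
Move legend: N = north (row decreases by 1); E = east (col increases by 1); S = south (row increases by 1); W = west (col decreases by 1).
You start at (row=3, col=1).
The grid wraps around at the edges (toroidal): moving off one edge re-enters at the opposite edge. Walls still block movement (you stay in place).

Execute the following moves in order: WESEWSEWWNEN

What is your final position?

Answer: Final position: (row=3, col=0)

Derivation:
Start: (row=3, col=1)
  W (west): (row=3, col=1) -> (row=3, col=0)
  E (east): (row=3, col=0) -> (row=3, col=1)
  S (south): (row=3, col=1) -> (row=4, col=1)
  E (east): (row=4, col=1) -> (row=4, col=2)
  W (west): (row=4, col=2) -> (row=4, col=1)
  S (south): (row=4, col=1) -> (row=5, col=1)
  E (east): blocked, stay at (row=5, col=1)
  W (west): (row=5, col=1) -> (row=5, col=0)
  W (west): (row=5, col=0) -> (row=5, col=7)
  N (north): (row=5, col=7) -> (row=4, col=7)
  E (east): (row=4, col=7) -> (row=4, col=0)
  N (north): (row=4, col=0) -> (row=3, col=0)
Final: (row=3, col=0)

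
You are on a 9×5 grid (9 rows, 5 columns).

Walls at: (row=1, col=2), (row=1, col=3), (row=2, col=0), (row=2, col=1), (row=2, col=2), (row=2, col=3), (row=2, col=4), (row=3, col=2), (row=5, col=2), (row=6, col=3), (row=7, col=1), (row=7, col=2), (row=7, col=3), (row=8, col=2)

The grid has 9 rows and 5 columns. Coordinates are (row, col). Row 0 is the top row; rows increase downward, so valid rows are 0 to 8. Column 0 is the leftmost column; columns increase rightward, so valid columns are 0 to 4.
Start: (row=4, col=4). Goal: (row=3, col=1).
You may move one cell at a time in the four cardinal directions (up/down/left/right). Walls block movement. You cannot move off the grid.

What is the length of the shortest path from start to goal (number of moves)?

BFS from (row=4, col=4) until reaching (row=3, col=1):
  Distance 0: (row=4, col=4)
  Distance 1: (row=3, col=4), (row=4, col=3), (row=5, col=4)
  Distance 2: (row=3, col=3), (row=4, col=2), (row=5, col=3), (row=6, col=4)
  Distance 3: (row=4, col=1), (row=7, col=4)
  Distance 4: (row=3, col=1), (row=4, col=0), (row=5, col=1), (row=8, col=4)  <- goal reached here
One shortest path (4 moves): (row=4, col=4) -> (row=4, col=3) -> (row=4, col=2) -> (row=4, col=1) -> (row=3, col=1)

Answer: Shortest path length: 4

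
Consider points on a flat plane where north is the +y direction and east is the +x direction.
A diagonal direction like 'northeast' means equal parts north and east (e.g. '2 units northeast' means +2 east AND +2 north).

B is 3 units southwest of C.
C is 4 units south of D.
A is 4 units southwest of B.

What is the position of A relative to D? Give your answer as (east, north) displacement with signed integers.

Answer: A is at (east=-7, north=-11) relative to D.

Derivation:
Place D at the origin (east=0, north=0).
  C is 4 units south of D: delta (east=+0, north=-4); C at (east=0, north=-4).
  B is 3 units southwest of C: delta (east=-3, north=-3); B at (east=-3, north=-7).
  A is 4 units southwest of B: delta (east=-4, north=-4); A at (east=-7, north=-11).
Therefore A relative to D: (east=-7, north=-11).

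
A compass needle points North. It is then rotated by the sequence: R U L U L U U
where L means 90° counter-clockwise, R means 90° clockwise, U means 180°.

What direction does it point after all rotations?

Answer: Final heading: West

Derivation:
Start: North
  R (right (90° clockwise)) -> East
  U (U-turn (180°)) -> West
  L (left (90° counter-clockwise)) -> South
  U (U-turn (180°)) -> North
  L (left (90° counter-clockwise)) -> West
  U (U-turn (180°)) -> East
  U (U-turn (180°)) -> West
Final: West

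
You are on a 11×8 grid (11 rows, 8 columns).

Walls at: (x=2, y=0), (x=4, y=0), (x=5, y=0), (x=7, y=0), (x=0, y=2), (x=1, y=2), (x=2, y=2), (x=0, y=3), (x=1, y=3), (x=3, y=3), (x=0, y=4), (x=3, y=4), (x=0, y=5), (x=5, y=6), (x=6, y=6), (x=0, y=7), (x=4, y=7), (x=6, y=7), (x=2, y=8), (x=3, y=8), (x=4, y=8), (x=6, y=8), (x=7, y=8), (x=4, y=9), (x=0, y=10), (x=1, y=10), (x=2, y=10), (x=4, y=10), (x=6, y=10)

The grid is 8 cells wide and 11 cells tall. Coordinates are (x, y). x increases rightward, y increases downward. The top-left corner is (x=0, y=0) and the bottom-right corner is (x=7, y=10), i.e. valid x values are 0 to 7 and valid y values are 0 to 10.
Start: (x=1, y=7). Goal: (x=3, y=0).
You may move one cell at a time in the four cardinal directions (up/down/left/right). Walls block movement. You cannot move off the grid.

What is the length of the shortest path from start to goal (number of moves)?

BFS from (x=1, y=7) until reaching (x=3, y=0):
  Distance 0: (x=1, y=7)
  Distance 1: (x=1, y=6), (x=2, y=7), (x=1, y=8)
  Distance 2: (x=1, y=5), (x=0, y=6), (x=2, y=6), (x=3, y=7), (x=0, y=8), (x=1, y=9)
  Distance 3: (x=1, y=4), (x=2, y=5), (x=3, y=6), (x=0, y=9), (x=2, y=9)
  Distance 4: (x=2, y=4), (x=3, y=5), (x=4, y=6), (x=3, y=9)
  Distance 5: (x=2, y=3), (x=4, y=5), (x=3, y=10)
  Distance 6: (x=4, y=4), (x=5, y=5)
  Distance 7: (x=4, y=3), (x=5, y=4), (x=6, y=5)
  Distance 8: (x=4, y=2), (x=5, y=3), (x=6, y=4), (x=7, y=5)
  Distance 9: (x=4, y=1), (x=3, y=2), (x=5, y=2), (x=6, y=3), (x=7, y=4), (x=7, y=6)
  Distance 10: (x=3, y=1), (x=5, y=1), (x=6, y=2), (x=7, y=3), (x=7, y=7)
  Distance 11: (x=3, y=0), (x=2, y=1), (x=6, y=1), (x=7, y=2)  <- goal reached here
One shortest path (11 moves): (x=1, y=7) -> (x=2, y=7) -> (x=3, y=7) -> (x=3, y=6) -> (x=4, y=6) -> (x=4, y=5) -> (x=4, y=4) -> (x=4, y=3) -> (x=4, y=2) -> (x=3, y=2) -> (x=3, y=1) -> (x=3, y=0)

Answer: Shortest path length: 11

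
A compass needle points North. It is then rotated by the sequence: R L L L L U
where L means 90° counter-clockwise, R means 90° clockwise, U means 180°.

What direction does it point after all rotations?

Answer: Final heading: West

Derivation:
Start: North
  R (right (90° clockwise)) -> East
  L (left (90° counter-clockwise)) -> North
  L (left (90° counter-clockwise)) -> West
  L (left (90° counter-clockwise)) -> South
  L (left (90° counter-clockwise)) -> East
  U (U-turn (180°)) -> West
Final: West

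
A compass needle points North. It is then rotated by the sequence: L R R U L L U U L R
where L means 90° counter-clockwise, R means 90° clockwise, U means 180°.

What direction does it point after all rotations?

Start: North
  L (left (90° counter-clockwise)) -> West
  R (right (90° clockwise)) -> North
  R (right (90° clockwise)) -> East
  U (U-turn (180°)) -> West
  L (left (90° counter-clockwise)) -> South
  L (left (90° counter-clockwise)) -> East
  U (U-turn (180°)) -> West
  U (U-turn (180°)) -> East
  L (left (90° counter-clockwise)) -> North
  R (right (90° clockwise)) -> East
Final: East

Answer: Final heading: East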